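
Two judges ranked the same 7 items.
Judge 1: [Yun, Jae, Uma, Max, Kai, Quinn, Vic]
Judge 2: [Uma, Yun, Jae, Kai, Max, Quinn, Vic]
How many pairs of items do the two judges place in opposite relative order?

Discordant pairs: 3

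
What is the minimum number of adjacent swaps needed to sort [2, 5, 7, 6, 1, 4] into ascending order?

8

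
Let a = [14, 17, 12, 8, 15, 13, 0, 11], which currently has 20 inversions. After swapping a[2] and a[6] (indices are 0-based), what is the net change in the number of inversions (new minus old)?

-3

Positions 2 and 6 hold 12 and 0; after swapping, the array is [14, 17, 0, 8, 15, 13, 12, 11].
Sweep left to right; for each value list the smaller values that follow it:
14 → 0, 8, 13, 12, 11 → 5
17 → 0, 8, 15, 13, 12, 11 → 6
0 → none → 0
8 → none → 0
15 → 13, 12, 11 → 3
13 → 12, 11 → 2
12 → 11 → 1
11 → none → 0
Sum: 5 + 6 + 0 + 0 + 3 + 2 + 1 + 0 = 17
Change: 17 − 20 = -3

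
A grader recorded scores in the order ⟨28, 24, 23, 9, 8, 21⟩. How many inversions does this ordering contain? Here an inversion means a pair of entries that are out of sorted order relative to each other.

13 inversions

For each element, count later entries that are smaller:
28 → 24, 23, 9, 8, 21 → 5
24 → 23, 9, 8, 21 → 4
23 → 9, 8, 21 → 3
9 → 8 → 1
8 → none → 0
21 → none → 0
Sum: 5 + 4 + 3 + 1 + 0 + 0 = 13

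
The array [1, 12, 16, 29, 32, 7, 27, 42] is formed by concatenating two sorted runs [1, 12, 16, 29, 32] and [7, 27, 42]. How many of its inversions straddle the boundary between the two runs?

6

Count, for every r in R, how many entries of L exceed r:
r = 7: 12, 16, 29, 32 → 4
r = 27: 29, 32 → 2
r = 42: none → 0
Cross-inversions: 4 + 2 + 0 = 6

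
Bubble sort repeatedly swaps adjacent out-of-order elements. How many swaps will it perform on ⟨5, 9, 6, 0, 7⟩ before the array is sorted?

Each adjacent swap fixes exactly one inversion, so the minimum swap count equals the number of inversions.
Count inversions — for each element, later elements that are smaller:
5: 0 → 1
9: 6, 0, 7 → 3
6: 0 → 1
0: none → 0
7: none → 0
Total inversions: 1 + 3 + 1 + 0 + 0 = 5

Swaps: 5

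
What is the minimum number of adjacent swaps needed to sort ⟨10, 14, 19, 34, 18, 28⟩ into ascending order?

Minimum adjacent swaps = number of inversions (each swap of adjacent out-of-order elements removes one inversion and no swap can remove more).
Count inversions — for each element, later elements that are smaller:
10: none → 0
14: none → 0
19: 18 → 1
34: 18, 28 → 2
18: none → 0
28: none → 0
Total inversions: 0 + 0 + 1 + 2 + 0 + 0 = 3

3 swaps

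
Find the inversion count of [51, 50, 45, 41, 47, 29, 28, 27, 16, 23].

42 inversions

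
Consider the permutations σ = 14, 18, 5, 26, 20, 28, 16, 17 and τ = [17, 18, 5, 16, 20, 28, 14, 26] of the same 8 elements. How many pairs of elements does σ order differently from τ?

17 discordant pairs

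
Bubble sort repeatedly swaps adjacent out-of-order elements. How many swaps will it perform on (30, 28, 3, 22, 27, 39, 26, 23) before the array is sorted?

Each adjacent swap fixes exactly one inversion, so the minimum swap count equals the number of inversions.
Count inversions — for each element, later elements that are smaller:
30: 28, 3, 22, 27, 26, 23 → 6
28: 3, 22, 27, 26, 23 → 5
3: none → 0
22: none → 0
27: 26, 23 → 2
39: 26, 23 → 2
26: 23 → 1
23: none → 0
Total inversions: 6 + 5 + 0 + 0 + 2 + 2 + 1 + 0 = 16

Swaps: 16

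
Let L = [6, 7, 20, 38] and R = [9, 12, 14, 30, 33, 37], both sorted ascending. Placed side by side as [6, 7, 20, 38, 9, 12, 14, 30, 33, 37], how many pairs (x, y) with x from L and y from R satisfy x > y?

Take each right-half value and tally the left-half values above it:
r = 9: 20, 38 → 2
r = 12: 20, 38 → 2
r = 14: 20, 38 → 2
r = 30: 38 → 1
r = 33: 38 → 1
r = 37: 38 → 1
Cross-inversions: 2 + 2 + 2 + 1 + 1 + 1 = 9

There are 9 split inversions.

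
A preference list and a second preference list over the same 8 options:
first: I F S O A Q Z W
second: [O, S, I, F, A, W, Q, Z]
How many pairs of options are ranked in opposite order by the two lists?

7 pairs

Assign each item its position (1..8) in the first ordering, then rewrite the second ordering as that position sequence:
positions: I→1, F→2, S→3, O→4, A→5, Q→6, Z→7, W→8
second ordering as positions: [4, 3, 1, 2, 5, 8, 6, 7]
Discordant pairs = inversions in this position sequence.
4: 3, 1, 2 → 3
3: 1, 2 → 2
1: 0
2: 0
5: 0
8: 6, 7 → 2
6: 0
7: 0
Total: 3 + 2 + 0 + 0 + 0 + 2 + 0 + 0 = 7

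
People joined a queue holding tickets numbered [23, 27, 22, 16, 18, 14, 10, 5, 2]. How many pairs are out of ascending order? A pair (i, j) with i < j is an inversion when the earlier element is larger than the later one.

Sweep left to right; for each value list the smaller values that follow it:
23 → 22, 16, 18, 14, 10, 5, 2 → 7
27 → 22, 16, 18, 14, 10, 5, 2 → 7
22 → 16, 18, 14, 10, 5, 2 → 6
16 → 14, 10, 5, 2 → 4
18 → 14, 10, 5, 2 → 4
14 → 10, 5, 2 → 3
10 → 5, 2 → 2
5 → 2 → 1
2 → none → 0
Sum: 7 + 7 + 6 + 4 + 4 + 3 + 2 + 1 + 0 = 34

34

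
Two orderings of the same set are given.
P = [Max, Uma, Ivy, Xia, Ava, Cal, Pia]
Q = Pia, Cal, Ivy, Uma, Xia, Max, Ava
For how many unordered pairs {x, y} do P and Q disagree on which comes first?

15

Assign each item its position (1..7) in the first ordering, then rewrite the second ordering as that position sequence:
positions: Max→1, Uma→2, Ivy→3, Xia→4, Ava→5, Cal→6, Pia→7
second ordering as positions: [7, 6, 3, 2, 4, 1, 5]
Discordant pairs = inversions in this position sequence.
7: 6, 3, 2, 4, 1, 5 → 6
6: 3, 2, 4, 1, 5 → 5
3: 2, 1 → 2
2: 1 → 1
4: 1 → 1
1: 0
5: 0
Total: 6 + 5 + 2 + 1 + 1 + 0 + 0 = 15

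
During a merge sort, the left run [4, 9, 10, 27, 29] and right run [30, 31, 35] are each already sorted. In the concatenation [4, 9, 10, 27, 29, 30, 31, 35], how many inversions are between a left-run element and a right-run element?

Split inversions: 0

For each element r of the right run, count left-run elements greater than r:
r = 30: none → 0
r = 31: none → 0
r = 35: none → 0
Cross-inversions: 0 + 0 + 0 = 0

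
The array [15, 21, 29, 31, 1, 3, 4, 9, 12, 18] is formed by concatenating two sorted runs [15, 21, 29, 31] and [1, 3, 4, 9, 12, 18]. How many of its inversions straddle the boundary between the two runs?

23 split inversions

For each element r of the right run, count left-run elements greater than r:
r = 1: 15, 21, 29, 31 → 4
r = 3: 15, 21, 29, 31 → 4
r = 4: 15, 21, 29, 31 → 4
r = 9: 15, 21, 29, 31 → 4
r = 12: 15, 21, 29, 31 → 4
r = 18: 21, 29, 31 → 3
Cross-inversions: 4 + 4 + 4 + 4 + 4 + 3 = 23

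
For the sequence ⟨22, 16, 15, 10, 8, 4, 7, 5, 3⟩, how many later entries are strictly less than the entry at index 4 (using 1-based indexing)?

5

The element at index 4 is 10.
Elements after it: 8, 4, 7, 5, 3
Those smaller than 10: 8, 4, 7, 5, 3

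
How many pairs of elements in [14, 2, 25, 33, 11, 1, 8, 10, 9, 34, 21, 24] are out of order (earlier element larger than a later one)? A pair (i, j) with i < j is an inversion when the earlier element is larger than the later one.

Count, for each position, how many later elements it exceeds:
14: 6
2: 1
25: 7
33: 7
11: 4
1: 0
8: 0
10: 1
9: 0
34: 2
21: 0
24: 0
Sum: 6 + 1 + 7 + 7 + 4 + 0 + 0 + 1 + 0 + 2 + 0 + 0 = 28

28 inversions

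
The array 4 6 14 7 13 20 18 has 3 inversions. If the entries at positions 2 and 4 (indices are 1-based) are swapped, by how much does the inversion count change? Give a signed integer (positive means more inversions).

+1

Positions 2 and 4 hold 6 and 7; after swapping, the array is [4, 7, 14, 6, 13, 20, 18].
Count, for each position, how many later elements it exceeds:
4 → none → 0
7 → 6 → 1
14 → 6, 13 → 2
6 → none → 0
13 → none → 0
20 → 18 → 1
18 → none → 0
Sum: 0 + 1 + 2 + 0 + 0 + 1 + 0 = 4
Change: 4 − 3 = +1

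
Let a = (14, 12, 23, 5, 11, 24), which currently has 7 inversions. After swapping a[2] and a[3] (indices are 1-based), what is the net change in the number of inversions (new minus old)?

+1

Positions 2 and 3 hold 12 and 23; after swapping, the array is [14, 23, 12, 5, 11, 24].
Sweep left to right; for each value list the smaller values that follow it:
14 → 12, 5, 11 → 3
23 → 12, 5, 11 → 3
12 → 5, 11 → 2
5 → none → 0
11 → none → 0
24 → none → 0
Sum: 3 + 3 + 2 + 0 + 0 + 0 = 8
Change: 8 − 7 = +1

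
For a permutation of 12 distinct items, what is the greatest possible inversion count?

66 inversions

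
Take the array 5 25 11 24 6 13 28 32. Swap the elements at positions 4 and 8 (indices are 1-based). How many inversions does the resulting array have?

Positions 4 and 8 hold 24 and 32; after swapping, the array is [5, 25, 11, 32, 6, 13, 28, 24].
Element-by-element contributions:
5: 0
25: 4
11: 1
32: 4
6: 0
13: 0
28: 1
24: 0
Sum: 0 + 4 + 1 + 4 + 0 + 0 + 1 + 0 = 10

10 inversions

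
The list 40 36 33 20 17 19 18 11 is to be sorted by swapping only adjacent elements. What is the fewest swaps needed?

26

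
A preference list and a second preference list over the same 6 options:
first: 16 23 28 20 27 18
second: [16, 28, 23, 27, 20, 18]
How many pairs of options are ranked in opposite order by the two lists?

2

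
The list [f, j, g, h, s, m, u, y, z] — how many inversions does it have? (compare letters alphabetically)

3 inversions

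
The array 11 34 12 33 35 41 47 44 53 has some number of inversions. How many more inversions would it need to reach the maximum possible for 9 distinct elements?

Maximum inversions for 9 distinct elements is C(9, 2) = 9·8/2 = 36.
Current inversions — for each element, count later smaller elements:
11: 0
34: 2
12: 0
33: 0
35: 0
41: 0
47: 1
44: 0
53: 0
Current total: 0 + 2 + 0 + 0 + 0 + 0 + 1 + 0 + 0 = 3
Shortfall: 36 − 3 = 33

33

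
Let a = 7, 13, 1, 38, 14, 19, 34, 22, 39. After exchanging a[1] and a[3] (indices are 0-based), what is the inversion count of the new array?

Positions 1 and 3 hold 13 and 38; after swapping, the array is [7, 38, 1, 13, 14, 19, 34, 22, 39].
For each element, count later entries that are smaller:
7: 1
38: 6
1: 0
13: 0
14: 0
19: 0
34: 1
22: 0
39: 0
Sum: 1 + 6 + 0 + 0 + 0 + 0 + 1 + 0 + 0 = 8

8 inversions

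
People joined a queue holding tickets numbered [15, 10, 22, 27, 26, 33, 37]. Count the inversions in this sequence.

2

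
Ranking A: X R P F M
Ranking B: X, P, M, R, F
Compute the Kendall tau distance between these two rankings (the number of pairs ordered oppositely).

3

Assign each item its position (1..5) in the first ordering, then rewrite the second ordering as that position sequence:
positions: X→1, R→2, P→3, F→4, M→5
second ordering as positions: [1, 3, 5, 2, 4]
Discordant pairs = inversions in this position sequence.
1: 0
3: 2 → 1
5: 2, 4 → 2
2: 0
4: 0
Total: 0 + 1 + 2 + 0 + 0 = 3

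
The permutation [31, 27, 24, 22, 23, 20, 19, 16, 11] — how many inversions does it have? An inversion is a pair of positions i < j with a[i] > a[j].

35

Count, for each position, how many later elements it exceeds:
31: 8
27: 7
24: 6
22: 4
23: 4
20: 3
19: 2
16: 1
11: 0
Sum: 8 + 7 + 6 + 4 + 4 + 3 + 2 + 1 + 0 = 35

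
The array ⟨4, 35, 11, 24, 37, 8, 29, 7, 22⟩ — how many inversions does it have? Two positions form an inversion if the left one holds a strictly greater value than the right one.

For each element, count later entries that are smaller:
4: 0
35: 6
11: 2
24: 3
37: 4
8: 1
29: 2
7: 0
22: 0
Sum: 0 + 6 + 2 + 3 + 4 + 1 + 2 + 0 + 0 = 18

18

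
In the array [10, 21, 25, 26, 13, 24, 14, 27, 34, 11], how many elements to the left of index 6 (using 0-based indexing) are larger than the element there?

4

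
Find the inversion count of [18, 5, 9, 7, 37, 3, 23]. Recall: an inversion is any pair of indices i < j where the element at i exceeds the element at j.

10

Out-of-order index pairs (0-indexed):
(0,1): 18 > 5
(0,2): 18 > 9
(0,3): 18 > 7
(0,5): 18 > 3
(1,5): 5 > 3
(2,3): 9 > 7
(2,5): 9 > 3
(3,5): 7 > 3
(4,5): 37 > 3
(4,6): 37 > 23
That's 10 pairs.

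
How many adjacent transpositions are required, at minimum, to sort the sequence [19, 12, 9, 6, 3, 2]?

Minimum adjacent swaps = number of inversions (each swap of adjacent out-of-order elements removes one inversion and no swap can remove more).
Count inversions — for each element, later elements that are smaller:
19: 12, 9, 6, 3, 2 → 5
12: 9, 6, 3, 2 → 4
9: 6, 3, 2 → 3
6: 3, 2 → 2
3: 2 → 1
2: none → 0
Total inversions: 5 + 4 + 3 + 2 + 1 + 0 = 15

15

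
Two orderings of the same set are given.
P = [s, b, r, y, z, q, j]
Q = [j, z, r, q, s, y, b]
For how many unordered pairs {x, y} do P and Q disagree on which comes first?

16 disagreeing pairs

Assign each item its position (1..7) in the first ordering, then rewrite the second ordering as that position sequence:
positions: s→1, b→2, r→3, y→4, z→5, q→6, j→7
second ordering as positions: [7, 5, 3, 6, 1, 4, 2]
Discordant pairs = inversions in this position sequence.
7: 5, 3, 6, 1, 4, 2 → 6
5: 3, 1, 4, 2 → 4
3: 1, 2 → 2
6: 1, 4, 2 → 3
1: 0
4: 2 → 1
2: 0
Total: 6 + 4 + 2 + 3 + 0 + 1 + 0 = 16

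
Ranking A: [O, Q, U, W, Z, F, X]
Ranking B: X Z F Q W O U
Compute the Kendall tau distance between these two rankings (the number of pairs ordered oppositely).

Assign each item its position (1..7) in the first ordering, then rewrite the second ordering as that position sequence:
positions: O→1, Q→2, U→3, W→4, Z→5, F→6, X→7
second ordering as positions: [7, 5, 6, 2, 4, 1, 3]
Discordant pairs = inversions in this position sequence.
7: 5, 6, 2, 4, 1, 3 → 6
5: 2, 4, 1, 3 → 4
6: 2, 4, 1, 3 → 4
2: 1 → 1
4: 1, 3 → 2
1: 0
3: 0
Total: 6 + 4 + 4 + 1 + 2 + 0 + 0 = 17

17 discordant pairs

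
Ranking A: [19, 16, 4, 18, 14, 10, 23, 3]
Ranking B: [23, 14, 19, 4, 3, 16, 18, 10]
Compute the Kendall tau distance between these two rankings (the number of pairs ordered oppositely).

14 discordant pairs

Assign each item its position (1..8) in the first ordering, then rewrite the second ordering as that position sequence:
positions: 19→1, 16→2, 4→3, 18→4, 14→5, 10→6, 23→7, 3→8
second ordering as positions: [7, 5, 1, 3, 8, 2, 4, 6]
Discordant pairs = inversions in this position sequence.
7: 5, 1, 3, 2, 4, 6 → 6
5: 1, 3, 2, 4 → 4
1: 0
3: 2 → 1
8: 2, 4, 6 → 3
2: 0
4: 0
6: 0
Total: 6 + 4 + 0 + 1 + 3 + 0 + 0 + 0 = 14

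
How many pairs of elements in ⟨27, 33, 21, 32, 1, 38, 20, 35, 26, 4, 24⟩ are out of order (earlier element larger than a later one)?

Count, for each position, how many later elements it exceeds:
27 → 21, 1, 20, 26, 4, 24 → 6
33 → 21, 32, 1, 20, 26, 4, 24 → 7
21 → 1, 20, 4 → 3
32 → 1, 20, 26, 4, 24 → 5
1 → none → 0
38 → 20, 35, 26, 4, 24 → 5
20 → 4 → 1
35 → 26, 4, 24 → 3
26 → 4, 24 → 2
4 → none → 0
24 → none → 0
Sum: 6 + 7 + 3 + 5 + 0 + 5 + 1 + 3 + 2 + 0 + 0 = 32

32 inversions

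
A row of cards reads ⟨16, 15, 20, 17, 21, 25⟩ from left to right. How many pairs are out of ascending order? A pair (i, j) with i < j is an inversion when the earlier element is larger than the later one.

2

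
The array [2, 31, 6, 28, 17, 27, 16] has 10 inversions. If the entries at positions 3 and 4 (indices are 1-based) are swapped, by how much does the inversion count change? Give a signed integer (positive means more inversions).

Positions 3 and 4 hold 6 and 28; after swapping, the array is [2, 31, 28, 6, 17, 27, 16].
Sweep left to right; for each value list the smaller values that follow it:
2: 0
31: 5
28: 4
6: 0
17: 1
27: 1
16: 0
Sum: 0 + 5 + 4 + 0 + 1 + 1 + 0 = 11
Change: 11 − 10 = +1

+1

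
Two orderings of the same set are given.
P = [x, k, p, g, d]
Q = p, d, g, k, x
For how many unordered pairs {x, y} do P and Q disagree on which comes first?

Assign each item its position (1..5) in the first ordering, then rewrite the second ordering as that position sequence:
positions: x→1, k→2, p→3, g→4, d→5
second ordering as positions: [3, 5, 4, 2, 1]
Discordant pairs = inversions in this position sequence.
3: 2, 1 → 2
5: 4, 2, 1 → 3
4: 2, 1 → 2
2: 1 → 1
1: 0
Total: 2 + 3 + 2 + 1 + 0 = 8

8 disagreeing pairs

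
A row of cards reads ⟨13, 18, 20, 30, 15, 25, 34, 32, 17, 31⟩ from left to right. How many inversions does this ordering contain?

Element-by-element contributions:
13: 0
18: 2
20: 2
30: 3
15: 0
25: 1
34: 3
32: 2
17: 0
31: 0
Sum: 0 + 2 + 2 + 3 + 0 + 1 + 3 + 2 + 0 + 0 = 13

13 inversions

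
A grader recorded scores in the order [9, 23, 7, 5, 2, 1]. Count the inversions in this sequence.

14 inversions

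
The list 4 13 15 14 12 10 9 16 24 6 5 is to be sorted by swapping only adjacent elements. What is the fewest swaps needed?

There are 30 adjacent swaps.

Minimum adjacent swaps = number of inversions (each swap of adjacent out-of-order elements removes one inversion and no swap can remove more).
Count inversions — for each element, later elements that are smaller:
4: none → 0
13: 12, 10, 9, 6, 5 → 5
15: 14, 12, 10, 9, 6, 5 → 6
14: 12, 10, 9, 6, 5 → 5
12: 10, 9, 6, 5 → 4
10: 9, 6, 5 → 3
9: 6, 5 → 2
16: 6, 5 → 2
24: 6, 5 → 2
6: 5 → 1
5: none → 0
Total inversions: 0 + 5 + 6 + 5 + 4 + 3 + 2 + 2 + 2 + 1 + 0 = 30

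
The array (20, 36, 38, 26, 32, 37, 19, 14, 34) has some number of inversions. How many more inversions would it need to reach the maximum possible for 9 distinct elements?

15 inversions short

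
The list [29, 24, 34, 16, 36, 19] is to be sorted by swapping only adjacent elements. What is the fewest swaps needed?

Adjacent swaps: 8

The minimum number of adjacent swaps to sort an array equals its inversion count, since every such swap removes exactly one inversion.
Count inversions — for each element, later elements that are smaller:
29: 24, 16, 19 → 3
24: 16, 19 → 2
34: 16, 19 → 2
16: none → 0
36: 19 → 1
19: none → 0
Total inversions: 3 + 2 + 2 + 0 + 1 + 0 = 8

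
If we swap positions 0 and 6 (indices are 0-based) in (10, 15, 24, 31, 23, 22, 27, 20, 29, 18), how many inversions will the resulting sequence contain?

There are 28 inversions.

Positions 0 and 6 hold 10 and 27; after swapping, the array is [27, 15, 24, 31, 23, 22, 10, 20, 29, 18].
Element-by-element contributions:
27 → 15, 24, 23, 22, 10, 20, 18 → 7
15 → 10 → 1
24 → 23, 22, 10, 20, 18 → 5
31 → 23, 22, 10, 20, 29, 18 → 6
23 → 22, 10, 20, 18 → 4
22 → 10, 20, 18 → 3
10 → none → 0
20 → 18 → 1
29 → 18 → 1
18 → none → 0
Sum: 7 + 1 + 5 + 6 + 4 + 3 + 0 + 1 + 1 + 0 = 28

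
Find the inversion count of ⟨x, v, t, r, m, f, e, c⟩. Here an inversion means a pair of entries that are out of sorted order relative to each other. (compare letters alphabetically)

For each element, count later entries that are smaller:
x → v, t, r, m, f, e, c → 7
v → t, r, m, f, e, c → 6
t → r, m, f, e, c → 5
r → m, f, e, c → 4
m → f, e, c → 3
f → e, c → 2
e → c → 1
c → none → 0
Sum: 7 + 6 + 5 + 4 + 3 + 2 + 1 + 0 = 28

28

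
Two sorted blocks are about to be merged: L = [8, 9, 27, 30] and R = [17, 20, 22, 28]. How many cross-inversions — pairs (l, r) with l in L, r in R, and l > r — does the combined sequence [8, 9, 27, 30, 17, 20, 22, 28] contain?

7

Count, for every r in R, how many entries of L exceed r:
r = 17: 27, 30 → 2
r = 20: 27, 30 → 2
r = 22: 27, 30 → 2
r = 28: 30 → 1
Cross-inversions: 2 + 2 + 2 + 1 = 7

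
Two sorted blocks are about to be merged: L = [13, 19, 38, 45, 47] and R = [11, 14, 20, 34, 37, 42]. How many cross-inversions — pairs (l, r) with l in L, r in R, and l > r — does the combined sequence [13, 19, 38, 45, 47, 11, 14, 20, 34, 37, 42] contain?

20 cross-inversions

For each element r of the right run, count left-run elements greater than r:
r = 11: 13, 19, 38, 45, 47 → 5
r = 14: 19, 38, 45, 47 → 4
r = 20: 38, 45, 47 → 3
r = 34: 38, 45, 47 → 3
r = 37: 38, 45, 47 → 3
r = 42: 45, 47 → 2
Cross-inversions: 5 + 4 + 3 + 3 + 3 + 2 = 20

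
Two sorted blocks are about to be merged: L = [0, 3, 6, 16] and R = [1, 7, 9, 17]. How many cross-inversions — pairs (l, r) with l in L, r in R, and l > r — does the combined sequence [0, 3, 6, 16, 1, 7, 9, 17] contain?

There are 5 cross-inversions.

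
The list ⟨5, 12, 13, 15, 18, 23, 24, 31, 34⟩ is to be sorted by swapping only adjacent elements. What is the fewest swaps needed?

0

Each adjacent swap fixes exactly one inversion, so the minimum swap count equals the number of inversions.
Count inversions — for each element, later elements that are smaller:
5: none → 0
12: none → 0
13: none → 0
15: none → 0
18: none → 0
23: none → 0
24: none → 0
31: none → 0
34: none → 0
Total inversions: 0 + 0 + 0 + 0 + 0 + 0 + 0 + 0 + 0 = 0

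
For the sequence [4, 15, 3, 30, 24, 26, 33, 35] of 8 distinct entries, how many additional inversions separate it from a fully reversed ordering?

24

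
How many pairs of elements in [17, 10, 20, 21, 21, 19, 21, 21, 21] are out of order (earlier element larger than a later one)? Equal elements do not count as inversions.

There are 4 inversions.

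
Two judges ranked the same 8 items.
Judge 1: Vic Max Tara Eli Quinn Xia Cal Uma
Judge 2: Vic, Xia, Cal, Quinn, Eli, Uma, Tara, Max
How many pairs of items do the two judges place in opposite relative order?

16

Assign each item its position (1..8) in the first ordering, then rewrite the second ordering as that position sequence:
positions: Vic→1, Max→2, Tara→3, Eli→4, Quinn→5, Xia→6, Cal→7, Uma→8
second ordering as positions: [1, 6, 7, 5, 4, 8, 3, 2]
Discordant pairs = inversions in this position sequence.
1: 0
6: 5, 4, 3, 2 → 4
7: 5, 4, 3, 2 → 4
5: 4, 3, 2 → 3
4: 3, 2 → 2
8: 3, 2 → 2
3: 2 → 1
2: 0
Total: 0 + 4 + 4 + 3 + 2 + 2 + 1 + 0 = 16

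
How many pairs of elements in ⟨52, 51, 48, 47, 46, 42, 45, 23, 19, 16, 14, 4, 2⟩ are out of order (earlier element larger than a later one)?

77 out-of-order pairs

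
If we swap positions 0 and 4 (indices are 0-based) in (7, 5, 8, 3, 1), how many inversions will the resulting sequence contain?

Positions 0 and 4 hold 7 and 1; after swapping, the array is [1, 5, 8, 3, 7].
Sweep left to right; for each value list the smaller values that follow it:
1: 0
5: 1
8: 2
3: 0
7: 0
Sum: 0 + 1 + 2 + 0 + 0 = 3

3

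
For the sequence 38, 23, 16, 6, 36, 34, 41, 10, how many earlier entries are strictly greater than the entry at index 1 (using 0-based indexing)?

The element at index 1 is 23.
Elements before it: 38
Those larger than 23: 38

1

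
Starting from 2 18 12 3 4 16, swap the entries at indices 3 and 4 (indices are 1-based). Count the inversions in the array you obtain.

5 inversions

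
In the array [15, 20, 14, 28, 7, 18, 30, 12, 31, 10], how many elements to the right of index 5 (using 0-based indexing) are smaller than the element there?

The element at index 5 is 18.
Elements after it: 30, 12, 31, 10
Those smaller than 18: 12, 10

2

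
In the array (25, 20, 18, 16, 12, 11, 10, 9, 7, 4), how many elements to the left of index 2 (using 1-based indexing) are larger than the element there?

1 such element

The element at index 2 is 20.
Elements before it: 25
Those larger than 20: 25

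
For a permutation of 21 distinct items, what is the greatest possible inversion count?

210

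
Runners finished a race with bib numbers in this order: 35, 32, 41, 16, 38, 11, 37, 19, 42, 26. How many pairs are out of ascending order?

For each element, count later entries that are smaller:
35 → 32, 16, 11, 19, 26 → 5
32 → 16, 11, 19, 26 → 4
41 → 16, 38, 11, 37, 19, 26 → 6
16 → 11 → 1
38 → 11, 37, 19, 26 → 4
11 → none → 0
37 → 19, 26 → 2
19 → none → 0
42 → 26 → 1
26 → none → 0
Sum: 5 + 4 + 6 + 1 + 4 + 0 + 2 + 0 + 1 + 0 = 23

23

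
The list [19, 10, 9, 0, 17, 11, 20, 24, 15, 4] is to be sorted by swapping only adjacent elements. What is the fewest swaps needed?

21

The minimum number of adjacent swaps to sort an array equals its inversion count, since every such swap removes exactly one inversion.
Count inversions — for each element, later elements that are smaller:
19: 10, 9, 0, 17, 11, 15, 4 → 7
10: 9, 0, 4 → 3
9: 0, 4 → 2
0: none → 0
17: 11, 15, 4 → 3
11: 4 → 1
20: 15, 4 → 2
24: 15, 4 → 2
15: 4 → 1
4: none → 0
Total inversions: 7 + 3 + 2 + 0 + 3 + 1 + 2 + 2 + 1 + 0 = 21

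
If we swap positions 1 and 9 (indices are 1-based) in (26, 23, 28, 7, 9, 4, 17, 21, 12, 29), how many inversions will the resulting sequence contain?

Positions 1 and 9 hold 26 and 12; after swapping, the array is [12, 23, 28, 7, 9, 4, 17, 21, 26, 29].
Sweep left to right; for each value list the smaller values that follow it:
12 → 7, 9, 4 → 3
23 → 7, 9, 4, 17, 21 → 5
28 → 7, 9, 4, 17, 21, 26 → 6
7 → 4 → 1
9 → 4 → 1
4 → none → 0
17 → none → 0
21 → none → 0
26 → none → 0
29 → none → 0
Sum: 3 + 5 + 6 + 1 + 1 + 0 + 0 + 0 + 0 + 0 = 16

Inversions: 16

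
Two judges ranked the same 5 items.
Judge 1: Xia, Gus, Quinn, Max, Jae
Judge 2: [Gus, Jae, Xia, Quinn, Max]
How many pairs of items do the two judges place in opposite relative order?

4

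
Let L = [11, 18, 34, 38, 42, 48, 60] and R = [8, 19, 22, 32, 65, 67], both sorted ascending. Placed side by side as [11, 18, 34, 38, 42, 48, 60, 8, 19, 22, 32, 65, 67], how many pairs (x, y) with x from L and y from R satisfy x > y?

Take each right-half value and tally the left-half values above it:
r = 8: 11, 18, 34, 38, 42, 48, 60 → 7
r = 19: 34, 38, 42, 48, 60 → 5
r = 22: 34, 38, 42, 48, 60 → 5
r = 32: 34, 38, 42, 48, 60 → 5
r = 65: none → 0
r = 67: none → 0
Cross-inversions: 7 + 5 + 5 + 5 + 0 + 0 = 22

22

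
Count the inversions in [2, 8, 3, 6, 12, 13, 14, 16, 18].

Count, for each position, how many later elements it exceeds:
2 → none → 0
8 → 3, 6 → 2
3 → none → 0
6 → none → 0
12 → none → 0
13 → none → 0
14 → none → 0
16 → none → 0
18 → none → 0
Sum: 0 + 2 + 0 + 0 + 0 + 0 + 0 + 0 + 0 = 2

2 out-of-order pairs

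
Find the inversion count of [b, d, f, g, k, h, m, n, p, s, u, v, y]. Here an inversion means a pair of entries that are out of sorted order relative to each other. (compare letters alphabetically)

1 inversion

Element-by-element contributions:
b: 0
d: 0
f: 0
g: 0
k: 1
h: 0
m: 0
n: 0
p: 0
s: 0
u: 0
v: 0
y: 0
Sum: 0 + 0 + 0 + 0 + 1 + 0 + 0 + 0 + 0 + 0 + 0 + 0 + 0 = 1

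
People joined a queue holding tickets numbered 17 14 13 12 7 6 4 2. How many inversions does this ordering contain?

Out-of-order pairs: 28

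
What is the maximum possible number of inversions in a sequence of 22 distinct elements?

The maximum occurs when the array is in strictly decreasing order: every one of the C(22, 2) pairs is inverted.
C(22, 2) = 22·21/2 = 231

231 inversions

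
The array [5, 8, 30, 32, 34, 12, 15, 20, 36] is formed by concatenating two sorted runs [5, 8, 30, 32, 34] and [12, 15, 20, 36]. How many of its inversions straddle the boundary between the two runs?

For each element r of the right run, count left-run elements greater than r:
r = 12: 30, 32, 34 → 3
r = 15: 30, 32, 34 → 3
r = 20: 30, 32, 34 → 3
r = 36: none → 0
Cross-inversions: 3 + 3 + 3 + 0 = 9

Cross-inversions: 9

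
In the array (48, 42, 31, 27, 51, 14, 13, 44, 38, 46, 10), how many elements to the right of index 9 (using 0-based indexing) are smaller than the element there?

1

The element at index 9 is 46.
Elements after it: 10
Those smaller than 46: 10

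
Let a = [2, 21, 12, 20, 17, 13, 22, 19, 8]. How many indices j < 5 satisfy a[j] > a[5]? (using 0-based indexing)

The element at index 5 is 13.
Elements before it: 2, 21, 12, 20, 17
Those larger than 13: 21, 20, 17

3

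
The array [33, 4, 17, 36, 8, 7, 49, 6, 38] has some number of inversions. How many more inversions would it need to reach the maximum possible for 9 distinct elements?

Maximum inversions for 9 distinct elements is C(9, 2) = 9·8/2 = 36.
Current inversions — for each element, count later smaller elements:
33: 5
4: 0
17: 3
36: 3
8: 2
7: 1
49: 2
6: 0
38: 0
Current total: 5 + 0 + 3 + 3 + 2 + 1 + 2 + 0 + 0 = 16
Shortfall: 36 − 16 = 20

20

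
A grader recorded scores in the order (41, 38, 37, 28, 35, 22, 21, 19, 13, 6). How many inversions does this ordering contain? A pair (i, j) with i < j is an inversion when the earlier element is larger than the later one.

Element-by-element contributions:
41: 9
38: 8
37: 7
28: 5
35: 5
22: 4
21: 3
19: 2
13: 1
6: 0
Sum: 9 + 8 + 7 + 5 + 5 + 4 + 3 + 2 + 1 + 0 = 44

Inversions: 44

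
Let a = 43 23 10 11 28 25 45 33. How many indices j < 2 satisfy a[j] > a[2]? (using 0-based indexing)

2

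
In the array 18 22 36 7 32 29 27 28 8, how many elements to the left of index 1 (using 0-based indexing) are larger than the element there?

The element at index 1 is 22.
Elements before it: 18
None of them are larger than 22.

0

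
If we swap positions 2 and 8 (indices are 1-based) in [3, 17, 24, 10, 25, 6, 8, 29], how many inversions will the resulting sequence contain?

Positions 2 and 8 hold 17 and 29; after swapping, the array is [3, 29, 24, 10, 25, 6, 8, 17].
For each element, count later entries that are smaller:
3: 0
29: 6
24: 4
10: 2
25: 3
6: 0
8: 0
17: 0
Sum: 0 + 6 + 4 + 2 + 3 + 0 + 0 + 0 = 15

Inversions: 15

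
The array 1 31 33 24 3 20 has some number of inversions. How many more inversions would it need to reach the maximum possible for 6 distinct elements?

7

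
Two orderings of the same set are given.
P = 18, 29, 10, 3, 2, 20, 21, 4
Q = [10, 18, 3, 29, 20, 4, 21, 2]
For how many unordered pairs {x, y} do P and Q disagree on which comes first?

7 disagreeing pairs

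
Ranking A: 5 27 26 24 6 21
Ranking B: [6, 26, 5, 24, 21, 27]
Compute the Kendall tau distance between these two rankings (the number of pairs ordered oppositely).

Assign each item its position (1..6) in the first ordering, then rewrite the second ordering as that position sequence:
positions: 5→1, 27→2, 26→3, 24→4, 6→5, 21→6
second ordering as positions: [5, 3, 1, 4, 6, 2]
Discordant pairs = inversions in this position sequence.
5: 3, 1, 4, 2 → 4
3: 1, 2 → 2
1: 0
4: 2 → 1
6: 2 → 1
2: 0
Total: 4 + 2 + 0 + 1 + 1 + 0 = 8

8 discordant pairs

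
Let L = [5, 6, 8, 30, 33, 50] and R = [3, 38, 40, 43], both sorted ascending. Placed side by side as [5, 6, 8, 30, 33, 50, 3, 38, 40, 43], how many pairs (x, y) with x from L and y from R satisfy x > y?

Take each right-half value and tally the left-half values above it:
r = 3: 5, 6, 8, 30, 33, 50 → 6
r = 38: 50 → 1
r = 40: 50 → 1
r = 43: 50 → 1
Cross-inversions: 6 + 1 + 1 + 1 = 9

9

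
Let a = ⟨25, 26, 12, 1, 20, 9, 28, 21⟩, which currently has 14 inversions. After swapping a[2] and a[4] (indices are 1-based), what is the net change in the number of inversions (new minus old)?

-3

Positions 2 and 4 hold 26 and 1; after swapping, the array is [25, 1, 12, 26, 20, 9, 28, 21].
For each element, count later entries that are smaller:
25: 5
1: 0
12: 1
26: 3
20: 1
9: 0
28: 1
21: 0
Sum: 5 + 0 + 1 + 3 + 1 + 0 + 1 + 0 = 11
Change: 11 − 14 = -3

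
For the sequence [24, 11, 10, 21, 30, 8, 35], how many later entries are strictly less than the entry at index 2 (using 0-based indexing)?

The element at index 2 is 10.
Elements after it: 21, 30, 8, 35
Those smaller than 10: 8

1 such element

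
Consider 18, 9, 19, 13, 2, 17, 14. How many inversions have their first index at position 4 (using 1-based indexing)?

The element at index 4 is 13.
Elements after it: 2, 17, 14
Those smaller than 13: 2

1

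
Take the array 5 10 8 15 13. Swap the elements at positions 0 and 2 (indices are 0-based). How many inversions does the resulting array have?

3 inversions

Positions 0 and 2 hold 5 and 8; after swapping, the array is [8, 10, 5, 15, 13].
Count, for each position, how many later elements it exceeds:
8 → 5 → 1
10 → 5 → 1
5 → none → 0
15 → 13 → 1
13 → none → 0
Sum: 1 + 1 + 0 + 1 + 0 = 3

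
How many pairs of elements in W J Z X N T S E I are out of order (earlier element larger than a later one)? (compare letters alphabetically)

26 inversions

Count, for each position, how many later elements it exceeds:
W → J, N, T, S, E, I → 6
J → E, I → 2
Z → X, N, T, S, E, I → 6
X → N, T, S, E, I → 5
N → E, I → 2
T → S, E, I → 3
S → E, I → 2
E → none → 0
I → none → 0
Sum: 6 + 2 + 6 + 5 + 2 + 3 + 2 + 0 + 0 = 26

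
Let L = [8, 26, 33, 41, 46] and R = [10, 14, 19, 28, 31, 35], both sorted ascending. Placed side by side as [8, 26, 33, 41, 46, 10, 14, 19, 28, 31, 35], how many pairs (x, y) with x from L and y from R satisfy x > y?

Take each right-half value and tally the left-half values above it:
r = 10: 26, 33, 41, 46 → 4
r = 14: 26, 33, 41, 46 → 4
r = 19: 26, 33, 41, 46 → 4
r = 28: 33, 41, 46 → 3
r = 31: 33, 41, 46 → 3
r = 35: 41, 46 → 2
Cross-inversions: 4 + 4 + 4 + 3 + 3 + 2 = 20

20 split inversions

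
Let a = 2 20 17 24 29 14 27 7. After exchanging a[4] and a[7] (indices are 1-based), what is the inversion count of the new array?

Positions 4 and 7 hold 24 and 27; after swapping, the array is [2, 20, 17, 27, 29, 14, 24, 7].
Sweep left to right; for each value list the smaller values that follow it:
2: 0
20: 3
17: 2
27: 3
29: 3
14: 1
24: 1
7: 0
Sum: 0 + 3 + 2 + 3 + 3 + 1 + 1 + 0 = 13

13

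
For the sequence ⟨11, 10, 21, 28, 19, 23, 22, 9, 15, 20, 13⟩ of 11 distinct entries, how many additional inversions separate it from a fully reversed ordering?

Maximum inversions for 11 distinct elements is C(11, 2) = 11·10/2 = 55.
Current inversions — for each element, count later smaller elements:
11: 2
10: 1
21: 5
28: 7
19: 3
23: 5
22: 4
9: 0
15: 1
20: 1
13: 0
Current total: 2 + 1 + 5 + 7 + 3 + 5 + 4 + 0 + 1 + 1 + 0 = 29
Shortfall: 55 − 29 = 26

26 inversions short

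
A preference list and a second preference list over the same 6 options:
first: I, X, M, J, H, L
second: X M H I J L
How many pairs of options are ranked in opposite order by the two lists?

4 pairs

Assign each item its position (1..6) in the first ordering, then rewrite the second ordering as that position sequence:
positions: I→1, X→2, M→3, J→4, H→5, L→6
second ordering as positions: [2, 3, 5, 1, 4, 6]
Discordant pairs = inversions in this position sequence.
2: 1 → 1
3: 1 → 1
5: 1, 4 → 2
1: 0
4: 0
6: 0
Total: 1 + 1 + 2 + 0 + 0 + 0 = 4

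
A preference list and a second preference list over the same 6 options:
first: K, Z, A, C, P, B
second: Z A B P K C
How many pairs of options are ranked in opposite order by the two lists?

7 pairs

Assign each item its position (1..6) in the first ordering, then rewrite the second ordering as that position sequence:
positions: K→1, Z→2, A→3, C→4, P→5, B→6
second ordering as positions: [2, 3, 6, 5, 1, 4]
Discordant pairs = inversions in this position sequence.
2: 1 → 1
3: 1 → 1
6: 5, 1, 4 → 3
5: 1, 4 → 2
1: 0
4: 0
Total: 1 + 1 + 3 + 2 + 0 + 0 = 7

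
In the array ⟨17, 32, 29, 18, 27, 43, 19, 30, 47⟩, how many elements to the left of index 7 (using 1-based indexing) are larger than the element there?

The element at index 7 is 19.
Elements before it: 17, 32, 29, 18, 27, 43
Those larger than 19: 32, 29, 27, 43

4 such elements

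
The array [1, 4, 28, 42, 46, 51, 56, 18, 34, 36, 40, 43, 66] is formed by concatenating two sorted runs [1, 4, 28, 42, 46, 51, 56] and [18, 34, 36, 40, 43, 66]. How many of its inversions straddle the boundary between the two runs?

Split inversions: 20

Count, for every r in R, how many entries of L exceed r:
r = 18: 28, 42, 46, 51, 56 → 5
r = 34: 42, 46, 51, 56 → 4
r = 36: 42, 46, 51, 56 → 4
r = 40: 42, 46, 51, 56 → 4
r = 43: 46, 51, 56 → 3
r = 66: none → 0
Cross-inversions: 5 + 4 + 4 + 4 + 3 + 0 = 20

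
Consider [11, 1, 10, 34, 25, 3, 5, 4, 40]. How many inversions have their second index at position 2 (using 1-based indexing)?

1 such element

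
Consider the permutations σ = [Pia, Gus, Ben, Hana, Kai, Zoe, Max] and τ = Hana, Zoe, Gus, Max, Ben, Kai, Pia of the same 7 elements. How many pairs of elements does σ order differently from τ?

13

Assign each item its position (1..7) in the first ordering, then rewrite the second ordering as that position sequence:
positions: Pia→1, Gus→2, Ben→3, Hana→4, Kai→5, Zoe→6, Max→7
second ordering as positions: [4, 6, 2, 7, 3, 5, 1]
Discordant pairs = inversions in this position sequence.
4: 2, 3, 1 → 3
6: 2, 3, 5, 1 → 4
2: 1 → 1
7: 3, 5, 1 → 3
3: 1 → 1
5: 1 → 1
1: 0
Total: 3 + 4 + 1 + 3 + 1 + 1 + 0 = 13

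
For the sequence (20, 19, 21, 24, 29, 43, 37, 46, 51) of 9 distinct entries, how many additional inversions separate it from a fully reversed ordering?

Maximum inversions for 9 distinct elements is C(9, 2) = 9·8/2 = 36.
Current inversions — for each element, count later smaller elements:
20: 1
19: 0
21: 0
24: 0
29: 0
43: 1
37: 0
46: 0
51: 0
Current total: 1 + 0 + 0 + 0 + 0 + 1 + 0 + 0 + 0 = 2
Shortfall: 36 − 2 = 34

34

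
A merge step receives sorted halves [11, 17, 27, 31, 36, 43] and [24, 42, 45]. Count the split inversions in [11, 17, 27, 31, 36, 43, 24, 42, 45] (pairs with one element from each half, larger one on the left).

5

Take each right-half value and tally the left-half values above it:
r = 24: 27, 31, 36, 43 → 4
r = 42: 43 → 1
r = 45: none → 0
Cross-inversions: 4 + 1 + 0 = 5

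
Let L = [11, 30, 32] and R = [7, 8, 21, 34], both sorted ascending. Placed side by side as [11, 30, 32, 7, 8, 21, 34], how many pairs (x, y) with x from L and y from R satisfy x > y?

8

Take each right-half value and tally the left-half values above it:
r = 7: 11, 30, 32 → 3
r = 8: 11, 30, 32 → 3
r = 21: 30, 32 → 2
r = 34: none → 0
Cross-inversions: 3 + 3 + 2 + 0 = 8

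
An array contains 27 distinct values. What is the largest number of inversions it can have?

There are 351 inversions.

The maximum occurs when the array is in strictly decreasing order: every one of the C(27, 2) pairs is inverted.
C(27, 2) = 27·26/2 = 351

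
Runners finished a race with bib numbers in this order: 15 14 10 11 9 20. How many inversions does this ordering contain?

Inversions: 9

Sweep left to right; for each value list the smaller values that follow it:
15 → 14, 10, 11, 9 → 4
14 → 10, 11, 9 → 3
10 → 9 → 1
11 → 9 → 1
9 → none → 0
20 → none → 0
Sum: 4 + 3 + 1 + 1 + 0 + 0 = 9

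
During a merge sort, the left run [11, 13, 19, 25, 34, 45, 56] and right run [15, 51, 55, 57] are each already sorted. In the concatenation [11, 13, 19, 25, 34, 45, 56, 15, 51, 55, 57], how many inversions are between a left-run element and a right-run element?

7

Count, for every r in R, how many entries of L exceed r:
r = 15: 19, 25, 34, 45, 56 → 5
r = 51: 56 → 1
r = 55: 56 → 1
r = 57: none → 0
Cross-inversions: 5 + 1 + 1 + 0 = 7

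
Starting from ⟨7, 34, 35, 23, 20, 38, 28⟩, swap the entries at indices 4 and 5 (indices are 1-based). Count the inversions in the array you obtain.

Positions 4 and 5 hold 23 and 20; after swapping, the array is [7, 34, 35, 20, 23, 38, 28].
For each element, count later entries that are smaller:
7 → none → 0
34 → 20, 23, 28 → 3
35 → 20, 23, 28 → 3
20 → none → 0
23 → none → 0
38 → 28 → 1
28 → none → 0
Sum: 0 + 3 + 3 + 0 + 0 + 1 + 0 = 7

Inversions: 7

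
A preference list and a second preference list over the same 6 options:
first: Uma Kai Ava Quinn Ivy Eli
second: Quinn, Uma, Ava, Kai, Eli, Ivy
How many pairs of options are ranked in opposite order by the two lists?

5

Assign each item its position (1..6) in the first ordering, then rewrite the second ordering as that position sequence:
positions: Uma→1, Kai→2, Ava→3, Quinn→4, Ivy→5, Eli→6
second ordering as positions: [4, 1, 3, 2, 6, 5]
Discordant pairs = inversions in this position sequence.
4: 1, 3, 2 → 3
1: 0
3: 2 → 1
2: 0
6: 5 → 1
5: 0
Total: 3 + 0 + 1 + 0 + 1 + 0 = 5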